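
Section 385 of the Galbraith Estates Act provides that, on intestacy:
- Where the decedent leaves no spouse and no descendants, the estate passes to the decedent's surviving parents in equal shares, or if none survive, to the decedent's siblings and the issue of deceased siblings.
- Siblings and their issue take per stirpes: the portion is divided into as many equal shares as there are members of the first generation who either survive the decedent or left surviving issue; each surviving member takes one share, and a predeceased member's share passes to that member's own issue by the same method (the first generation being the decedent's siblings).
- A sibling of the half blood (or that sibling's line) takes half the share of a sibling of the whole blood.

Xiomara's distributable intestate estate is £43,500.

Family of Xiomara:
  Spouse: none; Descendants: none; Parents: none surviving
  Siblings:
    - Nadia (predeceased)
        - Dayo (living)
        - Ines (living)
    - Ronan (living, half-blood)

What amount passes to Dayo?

The entire £43,500 passes to the siblings and their issue.
Counting each half-blood sibling's line as half a unit, there are 3/2 units in £43,500, so one unit is £29,000. Whole-blood lines (Nadia) take £29,000 each; half-blood lines (Ronan) take £14,500 each.
Nadia's share (£29,000) is divided into 2 shares of £14,500: Dayo and Ines each take £14,500.

Dayo receives £14,500.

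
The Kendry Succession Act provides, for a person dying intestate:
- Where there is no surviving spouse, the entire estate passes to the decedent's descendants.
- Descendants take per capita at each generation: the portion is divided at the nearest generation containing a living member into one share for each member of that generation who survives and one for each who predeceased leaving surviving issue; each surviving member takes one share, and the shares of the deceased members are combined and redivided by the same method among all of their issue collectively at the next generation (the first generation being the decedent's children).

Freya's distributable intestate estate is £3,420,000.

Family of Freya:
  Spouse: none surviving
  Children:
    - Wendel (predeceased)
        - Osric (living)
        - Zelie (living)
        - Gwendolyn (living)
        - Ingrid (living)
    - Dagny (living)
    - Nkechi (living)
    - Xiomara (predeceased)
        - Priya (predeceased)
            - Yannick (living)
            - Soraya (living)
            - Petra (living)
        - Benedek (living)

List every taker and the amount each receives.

Osric: £285,000; Zelie: £285,000; Gwendolyn: £285,000; Ingrid: £285,000; Dagny: £855,000; Nkechi: £855,000; Yannick: £95,000; Soraya: £95,000; Petra: £95,000; Benedek: £285,000

The entire £3,420,000 passes to the descendants.
That amount (£3,420,000) is divided at the children's generation into 4 shares of £855,000. Dagny and Nkechi each take £855,000. The 2 shares of the deceased (Wendel and Xiomara) are combined into a pool of £1,710,000.
That pool (£1,710,000) is divided at the grandchildren's generation into 6 shares of £285,000. Osric, Zelie, Gwendolyn, Ingrid, and Benedek each take £285,000. The remaining share for the deceased Priya (£285,000) is carried to the next generation.
That pool (£285,000) is divided at the great-grandchildren's generation equally among Yannick, Soraya, and Petra: £95,000 each.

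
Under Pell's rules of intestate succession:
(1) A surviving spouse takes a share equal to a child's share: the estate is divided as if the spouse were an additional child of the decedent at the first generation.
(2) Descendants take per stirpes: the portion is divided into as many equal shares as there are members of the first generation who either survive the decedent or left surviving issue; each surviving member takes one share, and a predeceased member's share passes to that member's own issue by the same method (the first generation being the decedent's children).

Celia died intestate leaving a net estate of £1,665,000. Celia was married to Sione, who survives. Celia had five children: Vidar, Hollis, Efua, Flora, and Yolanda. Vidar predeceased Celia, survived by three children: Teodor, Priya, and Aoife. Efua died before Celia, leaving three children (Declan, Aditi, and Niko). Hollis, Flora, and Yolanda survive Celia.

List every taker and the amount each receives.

The spouse counts as an additional share at the children's level, so there are 6 primary shares of £277,500. Sione takes one such share (£277,500).
The children's combined portion (£1,387,500) is divided into 5 shares of £277,500: Hollis, Flora, and Yolanda each take £277,500; Vidar's £277,500 share passes to Vidar's issue; Efua's £277,500 share passes to Efua's issue.
Vidar's share (£277,500) is divided into 3 shares of £92,500: Teodor, Priya, and Aoife each take £92,500.
Efua's share (£277,500) is divided into 3 shares of £92,500: Declan, Aditi, and Niko each take £92,500.

Sione: £277,500; Teodor: £92,500; Priya: £92,500; Aoife: £92,500; Hollis: £277,500; Declan: £92,500; Aditi: £92,500; Niko: £92,500; Flora: £277,500; Yolanda: £277,500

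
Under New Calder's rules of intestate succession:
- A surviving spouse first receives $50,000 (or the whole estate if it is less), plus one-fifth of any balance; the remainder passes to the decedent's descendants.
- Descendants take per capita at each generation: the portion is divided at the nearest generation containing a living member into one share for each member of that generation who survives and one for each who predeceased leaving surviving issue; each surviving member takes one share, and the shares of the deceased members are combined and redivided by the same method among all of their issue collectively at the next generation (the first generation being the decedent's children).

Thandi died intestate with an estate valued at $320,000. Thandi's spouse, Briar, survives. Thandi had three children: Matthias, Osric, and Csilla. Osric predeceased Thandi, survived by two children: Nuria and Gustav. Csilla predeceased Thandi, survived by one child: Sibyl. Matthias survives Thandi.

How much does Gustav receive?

Gustav receives $48,000.

Briar first takes $50,000, leaving a balance of $270,000. Briar then takes one-fifth of the balance ($54,000), for a total of $104,000. The remaining $216,000 passes to the descendants.
The descendants' portion ($216,000) is divided at the children's generation into 3 shares of $72,000. Matthias takes $72,000. The 2 shares of the deceased (Osric and Csilla) are combined into a pool of $144,000.
That pool ($144,000) is divided at the grandchildren's generation equally among Nuria, Gustav, and Sibyl: $48,000 each.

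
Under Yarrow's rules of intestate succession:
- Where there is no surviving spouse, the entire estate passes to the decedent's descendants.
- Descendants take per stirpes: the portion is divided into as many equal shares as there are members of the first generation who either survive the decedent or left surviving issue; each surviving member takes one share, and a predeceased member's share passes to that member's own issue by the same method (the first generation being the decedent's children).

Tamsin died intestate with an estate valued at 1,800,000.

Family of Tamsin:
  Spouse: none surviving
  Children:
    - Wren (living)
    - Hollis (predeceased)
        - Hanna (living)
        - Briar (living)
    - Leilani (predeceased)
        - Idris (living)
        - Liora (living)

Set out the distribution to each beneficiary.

The entire 1,800,000 passes to the descendants.
That amount (1,800,000) is divided into 3 shares of 600,000: Wren takes 600,000; Hollis's 600,000 share passes to Hollis's issue; Leilani's 600,000 share passes to Leilani's issue.
Hollis's share (600,000) is divided into 2 shares of 300,000: Hanna and Briar each take 300,000.
Leilani's share (600,000) is divided into 2 shares of 300,000: Idris and Liora each take 300,000.

Wren: 600,000; Hanna: 300,000; Briar: 300,000; Idris: 300,000; Liora: 300,000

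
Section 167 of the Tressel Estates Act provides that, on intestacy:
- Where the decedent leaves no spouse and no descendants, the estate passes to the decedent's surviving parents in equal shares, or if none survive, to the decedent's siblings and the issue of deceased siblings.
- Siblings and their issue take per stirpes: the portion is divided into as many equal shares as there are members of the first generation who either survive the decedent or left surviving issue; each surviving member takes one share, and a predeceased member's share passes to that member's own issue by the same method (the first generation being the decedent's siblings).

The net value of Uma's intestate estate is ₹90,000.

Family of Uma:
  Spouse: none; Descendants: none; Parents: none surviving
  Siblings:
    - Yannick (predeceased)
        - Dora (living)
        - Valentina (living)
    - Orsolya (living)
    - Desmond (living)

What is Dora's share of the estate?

The entire ₹90,000 passes to the siblings and their issue.
That amount (₹90,000) is divided into 3 shares of ₹30,000: Orsolya and Desmond each take ₹30,000; Yannick's ₹30,000 share passes to Yannick's issue.
Yannick's share (₹30,000) is divided into 2 shares of ₹15,000: Dora and Valentina each take ₹15,000.

Dora receives ₹15,000.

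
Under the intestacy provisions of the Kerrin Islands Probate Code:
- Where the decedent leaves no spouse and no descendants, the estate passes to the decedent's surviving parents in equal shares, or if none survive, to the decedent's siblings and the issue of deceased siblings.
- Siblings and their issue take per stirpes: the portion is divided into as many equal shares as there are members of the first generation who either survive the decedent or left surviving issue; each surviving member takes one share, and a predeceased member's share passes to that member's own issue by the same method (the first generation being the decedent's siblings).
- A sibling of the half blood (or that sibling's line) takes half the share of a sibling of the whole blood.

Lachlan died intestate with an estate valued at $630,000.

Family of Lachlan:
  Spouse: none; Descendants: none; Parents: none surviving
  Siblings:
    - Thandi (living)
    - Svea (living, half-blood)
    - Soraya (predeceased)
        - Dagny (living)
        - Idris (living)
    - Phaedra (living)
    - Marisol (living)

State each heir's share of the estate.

The entire $630,000 passes to the siblings and their issue.
Counting each half-blood sibling's line as half a unit, there are 9/2 units in $630,000, so one unit is $140,000. Whole-blood lines (Thandi, Soraya, Phaedra, and Marisol) take $140,000 each; half-blood lines (Svea) take $70,000 each.
Soraya's share ($140,000) is divided into 2 shares of $70,000: Dagny and Idris each take $70,000.

Thandi: $140,000; Svea: $70,000; Dagny: $70,000; Idris: $70,000; Phaedra: $140,000; Marisol: $140,000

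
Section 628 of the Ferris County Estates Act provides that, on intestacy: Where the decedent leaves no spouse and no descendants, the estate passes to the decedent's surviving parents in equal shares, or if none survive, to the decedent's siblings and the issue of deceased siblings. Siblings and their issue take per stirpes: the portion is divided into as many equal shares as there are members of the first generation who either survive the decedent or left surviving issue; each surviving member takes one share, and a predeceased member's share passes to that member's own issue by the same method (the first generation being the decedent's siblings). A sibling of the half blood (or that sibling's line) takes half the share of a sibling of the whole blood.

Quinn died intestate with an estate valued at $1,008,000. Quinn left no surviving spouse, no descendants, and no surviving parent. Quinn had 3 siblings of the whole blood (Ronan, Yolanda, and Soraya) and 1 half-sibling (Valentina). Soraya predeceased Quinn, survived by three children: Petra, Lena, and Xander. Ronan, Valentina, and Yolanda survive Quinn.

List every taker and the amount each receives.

Ronan: $288,000; Valentina: $144,000; Yolanda: $288,000; Petra: $96,000; Lena: $96,000; Xander: $96,000

The entire $1,008,000 passes to the siblings and their issue.
Counting each half-blood sibling's line as half a unit, there are 7/2 units in $1,008,000, so one unit is $288,000. Whole-blood lines (Ronan, Yolanda, and Soraya) take $288,000 each; half-blood lines (Valentina) take $144,000 each.
Soraya's share ($288,000) is divided into 3 shares of $96,000: Petra, Lena, and Xander each take $96,000.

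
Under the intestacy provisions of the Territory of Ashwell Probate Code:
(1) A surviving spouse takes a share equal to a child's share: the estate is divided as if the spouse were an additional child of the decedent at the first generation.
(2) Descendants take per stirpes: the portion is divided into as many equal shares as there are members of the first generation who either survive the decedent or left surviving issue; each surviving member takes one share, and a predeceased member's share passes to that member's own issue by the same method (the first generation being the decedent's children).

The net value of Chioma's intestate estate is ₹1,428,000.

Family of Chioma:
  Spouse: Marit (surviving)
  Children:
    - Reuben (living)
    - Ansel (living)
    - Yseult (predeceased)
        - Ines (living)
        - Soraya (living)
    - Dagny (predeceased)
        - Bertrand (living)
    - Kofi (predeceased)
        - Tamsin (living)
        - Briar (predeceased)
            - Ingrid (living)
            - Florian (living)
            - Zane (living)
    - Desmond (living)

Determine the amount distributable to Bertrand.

The spouse counts as an additional share at the children's level, so there are 7 primary shares of ₹204,000. Marit takes one such share (₹204,000).
The children's combined portion (₹1,224,000) is divided into 6 shares of ₹204,000: Reuben, Ansel, and Desmond each take ₹204,000; Yseult's ₹204,000 share passes to Yseult's issue; Dagny's ₹204,000 share passes to Dagny's issue; Kofi's ₹204,000 share passes to Kofi's issue.
Yseult's share (₹204,000) is divided into 2 shares of ₹102,000: Ines and Soraya each take ₹102,000.
Dagny's share (₹204,000) passes entirely to Bertrand.
Kofi's share (₹204,000) is divided into 2 shares of ₹102,000: Tamsin takes ₹102,000; Briar's ₹102,000 share passes to Briar's issue.
Briar's share (₹102,000) is divided into 3 shares of ₹34,000: Ingrid, Florian, and Zane each take ₹34,000.

Bertrand receives ₹204,000.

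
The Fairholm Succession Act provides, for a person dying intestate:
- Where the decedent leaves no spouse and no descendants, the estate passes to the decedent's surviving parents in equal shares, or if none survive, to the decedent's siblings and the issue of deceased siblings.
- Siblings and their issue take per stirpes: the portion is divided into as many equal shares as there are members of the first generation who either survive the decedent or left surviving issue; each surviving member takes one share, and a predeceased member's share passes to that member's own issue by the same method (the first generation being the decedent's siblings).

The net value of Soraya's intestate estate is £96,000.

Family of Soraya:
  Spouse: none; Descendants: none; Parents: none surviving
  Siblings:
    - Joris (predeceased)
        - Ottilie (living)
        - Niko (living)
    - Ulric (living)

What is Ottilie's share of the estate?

The entire £96,000 passes to the siblings and their issue.
That amount (£96,000) is divided into 2 shares of £48,000: Ulric takes £48,000; Joris's £48,000 share passes to Joris's issue.
Joris's share (£48,000) is divided into 2 shares of £24,000: Ottilie and Niko each take £24,000.

Ottilie receives £24,000.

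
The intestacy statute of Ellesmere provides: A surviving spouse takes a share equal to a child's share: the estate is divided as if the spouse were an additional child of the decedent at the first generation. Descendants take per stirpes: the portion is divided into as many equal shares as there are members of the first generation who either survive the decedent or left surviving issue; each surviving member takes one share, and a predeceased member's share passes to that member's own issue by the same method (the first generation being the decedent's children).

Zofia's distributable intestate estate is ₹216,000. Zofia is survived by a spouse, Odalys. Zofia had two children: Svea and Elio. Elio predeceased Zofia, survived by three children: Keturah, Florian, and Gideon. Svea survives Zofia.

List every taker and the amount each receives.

The spouse counts as an additional share at the children's level, so there are 3 primary shares of ₹72,000. Odalys takes one such share (₹72,000).
The children's combined portion (₹144,000) is divided into 2 shares of ₹72,000: Svea takes ₹72,000; Elio's ₹72,000 share passes to Elio's issue.
Elio's share (₹72,000) is divided into 3 shares of ₹24,000: Keturah, Florian, and Gideon each take ₹24,000.

Odalys: ₹72,000; Svea: ₹72,000; Keturah: ₹24,000; Florian: ₹24,000; Gideon: ₹24,000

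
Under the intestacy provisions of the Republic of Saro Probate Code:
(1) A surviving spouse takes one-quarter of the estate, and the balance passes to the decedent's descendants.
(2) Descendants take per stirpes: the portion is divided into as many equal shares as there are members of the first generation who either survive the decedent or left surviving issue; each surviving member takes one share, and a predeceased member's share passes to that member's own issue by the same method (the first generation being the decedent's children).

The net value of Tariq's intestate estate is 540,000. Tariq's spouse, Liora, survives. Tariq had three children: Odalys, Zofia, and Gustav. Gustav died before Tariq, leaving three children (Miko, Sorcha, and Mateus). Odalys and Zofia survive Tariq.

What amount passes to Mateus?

Mateus receives 45,000.

Liora takes one-quarter of 540,000 = 135,000. The remaining 405,000 passes to the descendants.
The descendants' portion (405,000) is divided into 3 shares of 135,000: Odalys and Zofia each take 135,000; Gustav's 135,000 share passes to Gustav's issue.
Gustav's share (135,000) is divided into 3 shares of 45,000: Miko, Sorcha, and Mateus each take 45,000.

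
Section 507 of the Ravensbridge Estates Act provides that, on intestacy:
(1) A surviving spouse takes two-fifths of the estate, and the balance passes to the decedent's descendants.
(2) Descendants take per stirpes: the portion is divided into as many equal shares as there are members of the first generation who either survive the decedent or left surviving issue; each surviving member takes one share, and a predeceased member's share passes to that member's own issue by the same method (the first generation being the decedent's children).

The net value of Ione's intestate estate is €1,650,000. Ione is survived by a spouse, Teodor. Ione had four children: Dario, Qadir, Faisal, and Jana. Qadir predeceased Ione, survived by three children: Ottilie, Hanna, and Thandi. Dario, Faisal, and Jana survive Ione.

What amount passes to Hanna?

Teodor takes two-fifths of €1,650,000 = €660,000. The remaining €990,000 passes to the descendants.
The descendants' portion (€990,000) is divided into 4 shares of €247,500: Dario, Faisal, and Jana each take €247,500; Qadir's €247,500 share passes to Qadir's issue.
Qadir's share (€247,500) is divided into 3 shares of €82,500: Ottilie, Hanna, and Thandi each take €82,500.

Hanna receives €82,500.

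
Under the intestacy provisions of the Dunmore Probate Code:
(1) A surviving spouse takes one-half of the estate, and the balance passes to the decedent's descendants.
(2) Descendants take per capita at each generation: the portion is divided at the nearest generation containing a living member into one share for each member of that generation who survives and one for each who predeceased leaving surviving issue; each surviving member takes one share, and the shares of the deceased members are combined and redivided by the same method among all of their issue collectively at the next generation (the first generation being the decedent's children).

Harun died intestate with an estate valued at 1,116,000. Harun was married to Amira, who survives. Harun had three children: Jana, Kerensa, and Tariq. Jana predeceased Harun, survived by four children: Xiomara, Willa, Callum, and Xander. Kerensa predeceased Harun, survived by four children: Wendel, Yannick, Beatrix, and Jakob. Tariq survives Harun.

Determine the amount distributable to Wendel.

Amira takes one-half of 1,116,000 = 558,000. The remaining 558,000 passes to the descendants.
The descendants' portion (558,000) is divided at the children's generation into 3 shares of 186,000. Tariq takes 186,000. The 2 shares of the deceased (Jana and Kerensa) are combined into a pool of 372,000.
That pool (372,000) is divided at the grandchildren's generation equally among Xiomara, Willa, Callum, Xander, Wendel, Yannick, Beatrix, and Jakob: 46,500 each.

Wendel receives 46,500.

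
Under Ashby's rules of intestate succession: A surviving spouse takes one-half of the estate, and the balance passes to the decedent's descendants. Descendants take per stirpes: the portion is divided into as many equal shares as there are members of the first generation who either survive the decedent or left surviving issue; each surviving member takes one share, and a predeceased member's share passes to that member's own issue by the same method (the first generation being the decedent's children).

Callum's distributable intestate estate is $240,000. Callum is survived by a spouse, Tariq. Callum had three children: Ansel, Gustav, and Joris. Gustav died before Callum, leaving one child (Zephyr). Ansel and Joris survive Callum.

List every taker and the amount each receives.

Tariq takes one-half of $240,000 = $120,000. The remaining $120,000 passes to the descendants.
The descendants' portion ($120,000) is divided into 3 shares of $40,000: Ansel and Joris each take $40,000; Gustav's $40,000 share passes to Gustav's issue.
Gustav's share ($40,000) passes entirely to Zephyr.

Tariq: $120,000; Ansel: $40,000; Zephyr: $40,000; Joris: $40,000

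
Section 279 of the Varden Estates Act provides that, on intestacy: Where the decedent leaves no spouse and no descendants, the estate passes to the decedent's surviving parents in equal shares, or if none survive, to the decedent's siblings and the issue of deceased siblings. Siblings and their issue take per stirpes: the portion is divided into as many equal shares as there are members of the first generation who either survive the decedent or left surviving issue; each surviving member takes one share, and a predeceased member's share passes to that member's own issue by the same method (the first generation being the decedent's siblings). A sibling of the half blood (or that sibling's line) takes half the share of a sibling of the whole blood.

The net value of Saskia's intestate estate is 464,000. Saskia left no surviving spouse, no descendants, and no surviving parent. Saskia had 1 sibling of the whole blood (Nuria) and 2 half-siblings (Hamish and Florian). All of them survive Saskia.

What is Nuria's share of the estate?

Nuria receives 232,000.

The entire 464,000 passes to the siblings and their issue.
Counting each half-blood sibling's line as half a unit, there are 2 units in 464,000, so one unit is 232,000. Whole-blood lines (Nuria) take 232,000 each; half-blood lines (Hamish and Florian) take 116,000 each.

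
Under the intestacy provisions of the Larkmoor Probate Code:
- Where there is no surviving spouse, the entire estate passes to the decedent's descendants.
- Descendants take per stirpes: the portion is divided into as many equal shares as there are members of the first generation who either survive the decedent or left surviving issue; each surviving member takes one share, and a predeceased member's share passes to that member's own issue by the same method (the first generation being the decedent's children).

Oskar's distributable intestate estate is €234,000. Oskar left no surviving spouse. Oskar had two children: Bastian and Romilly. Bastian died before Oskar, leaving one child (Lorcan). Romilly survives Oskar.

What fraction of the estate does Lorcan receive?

Lorcan receives 1/2 of the estate.

The entire €234,000 passes to the descendants.
That amount (€234,000) is divided into 2 shares of €117,000: Romilly takes €117,000; Bastian's €117,000 share passes to Bastian's issue.
Bastian's share (€117,000) passes entirely to Lorcan.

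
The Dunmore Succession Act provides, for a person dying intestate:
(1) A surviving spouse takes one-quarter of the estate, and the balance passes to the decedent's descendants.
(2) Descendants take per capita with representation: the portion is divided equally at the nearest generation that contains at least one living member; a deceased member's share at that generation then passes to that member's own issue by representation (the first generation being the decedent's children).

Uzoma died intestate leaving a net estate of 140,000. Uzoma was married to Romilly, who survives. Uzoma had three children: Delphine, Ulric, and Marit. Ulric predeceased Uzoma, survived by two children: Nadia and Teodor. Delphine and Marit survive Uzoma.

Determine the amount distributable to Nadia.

Nadia receives 17,500.

Romilly takes one-quarter of 140,000 = 35,000. The remaining 105,000 passes to the descendants.
The descendants' portion (105,000) is divided into 3 shares of 35,000: Delphine and Marit each take 35,000; Ulric's 35,000 share passes to Ulric's issue.
Ulric's share (35,000) is divided into 2 shares of 17,500: Nadia and Teodor each take 17,500.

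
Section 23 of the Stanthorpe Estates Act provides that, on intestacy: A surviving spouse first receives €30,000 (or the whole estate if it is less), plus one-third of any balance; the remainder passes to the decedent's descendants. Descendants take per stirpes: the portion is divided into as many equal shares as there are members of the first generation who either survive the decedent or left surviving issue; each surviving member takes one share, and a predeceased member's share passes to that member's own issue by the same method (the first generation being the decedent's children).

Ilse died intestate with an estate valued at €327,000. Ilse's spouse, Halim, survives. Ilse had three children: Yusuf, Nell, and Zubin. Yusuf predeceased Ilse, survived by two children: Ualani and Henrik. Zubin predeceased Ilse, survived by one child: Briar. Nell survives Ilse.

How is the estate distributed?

Halim: €129,000; Ualani: €33,000; Henrik: €33,000; Nell: €66,000; Briar: €66,000

Halim first takes €30,000, leaving a balance of €297,000. Halim then takes one-third of the balance (€99,000), for a total of €129,000. The remaining €198,000 passes to the descendants.
The descendants' portion (€198,000) is divided into 3 shares of €66,000: Nell takes €66,000; Yusuf's €66,000 share passes to Yusuf's issue; Zubin's €66,000 share passes to Zubin's issue.
Yusuf's share (€66,000) is divided into 2 shares of €33,000: Ualani and Henrik each take €33,000.
Zubin's share (€66,000) passes entirely to Briar.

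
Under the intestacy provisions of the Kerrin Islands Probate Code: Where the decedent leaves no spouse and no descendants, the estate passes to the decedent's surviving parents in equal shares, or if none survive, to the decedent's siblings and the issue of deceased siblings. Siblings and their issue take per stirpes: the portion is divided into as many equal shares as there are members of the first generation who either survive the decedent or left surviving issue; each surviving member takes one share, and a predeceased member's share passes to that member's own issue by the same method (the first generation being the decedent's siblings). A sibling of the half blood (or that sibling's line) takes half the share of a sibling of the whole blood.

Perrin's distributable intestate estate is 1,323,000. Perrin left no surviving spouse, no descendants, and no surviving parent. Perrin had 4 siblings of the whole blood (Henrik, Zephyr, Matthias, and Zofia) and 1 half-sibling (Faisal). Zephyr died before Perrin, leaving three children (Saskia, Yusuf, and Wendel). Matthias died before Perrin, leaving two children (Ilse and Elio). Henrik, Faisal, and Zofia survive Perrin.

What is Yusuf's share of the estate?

The entire 1,323,000 passes to the siblings and their issue.
Counting each half-blood sibling's line as half a unit, there are 9/2 units in 1,323,000, so one unit is 294,000. Whole-blood lines (Henrik, Zephyr, Matthias, and Zofia) take 294,000 each; half-blood lines (Faisal) take 147,000 each.
Zephyr's share (294,000) is divided into 3 shares of 98,000: Saskia, Yusuf, and Wendel each take 98,000.
Matthias's share (294,000) is divided into 2 shares of 147,000: Ilse and Elio each take 147,000.

Yusuf receives 98,000.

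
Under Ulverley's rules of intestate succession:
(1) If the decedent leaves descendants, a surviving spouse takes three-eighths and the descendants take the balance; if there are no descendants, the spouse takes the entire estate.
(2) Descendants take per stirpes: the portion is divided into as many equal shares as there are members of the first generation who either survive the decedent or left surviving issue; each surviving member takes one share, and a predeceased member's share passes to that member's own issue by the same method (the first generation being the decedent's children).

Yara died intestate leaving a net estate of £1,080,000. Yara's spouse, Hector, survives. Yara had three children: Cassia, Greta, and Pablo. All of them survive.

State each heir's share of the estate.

Hector: £405,000; Cassia: £225,000; Greta: £225,000; Pablo: £225,000

Hector takes three-eighths of £1,080,000 = £405,000. The remaining £675,000 passes to the descendants.
The descendants' portion (£675,000) is divided into 3 shares of £225,000: Cassia, Greta, and Pablo each take £225,000.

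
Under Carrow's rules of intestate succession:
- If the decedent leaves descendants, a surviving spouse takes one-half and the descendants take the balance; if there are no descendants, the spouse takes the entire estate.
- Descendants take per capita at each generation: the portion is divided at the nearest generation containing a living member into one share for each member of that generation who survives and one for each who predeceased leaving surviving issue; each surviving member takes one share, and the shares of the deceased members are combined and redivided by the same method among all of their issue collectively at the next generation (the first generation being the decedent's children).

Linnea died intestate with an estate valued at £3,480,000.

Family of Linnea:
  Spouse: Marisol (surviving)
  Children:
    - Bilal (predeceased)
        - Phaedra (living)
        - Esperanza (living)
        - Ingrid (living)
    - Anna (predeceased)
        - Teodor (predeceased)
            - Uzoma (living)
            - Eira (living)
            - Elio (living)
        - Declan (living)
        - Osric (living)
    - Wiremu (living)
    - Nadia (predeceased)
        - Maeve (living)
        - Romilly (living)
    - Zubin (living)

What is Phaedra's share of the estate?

Marisol takes one-half of £3,480,000 = £1,740,000. The remaining £1,740,000 passes to the descendants.
The descendants' portion (£1,740,000) is divided at the children's generation into 5 shares of £348,000. Wiremu and Zubin each take £348,000. The 3 shares of the deceased (Bilal, Anna, and Nadia) are combined into a pool of £1,044,000.
That pool (£1,044,000) is divided at the grandchildren's generation into 8 shares of £130,500. Phaedra, Esperanza, Ingrid, Declan, Osric, Maeve, and Romilly each take £130,500. The remaining share for the deceased Teodor (£130,500) is carried to the next generation.
That pool (£130,500) is divided at the great-grandchildren's generation equally among Uzoma, Eira, and Elio: £43,500 each.

Phaedra receives £130,500.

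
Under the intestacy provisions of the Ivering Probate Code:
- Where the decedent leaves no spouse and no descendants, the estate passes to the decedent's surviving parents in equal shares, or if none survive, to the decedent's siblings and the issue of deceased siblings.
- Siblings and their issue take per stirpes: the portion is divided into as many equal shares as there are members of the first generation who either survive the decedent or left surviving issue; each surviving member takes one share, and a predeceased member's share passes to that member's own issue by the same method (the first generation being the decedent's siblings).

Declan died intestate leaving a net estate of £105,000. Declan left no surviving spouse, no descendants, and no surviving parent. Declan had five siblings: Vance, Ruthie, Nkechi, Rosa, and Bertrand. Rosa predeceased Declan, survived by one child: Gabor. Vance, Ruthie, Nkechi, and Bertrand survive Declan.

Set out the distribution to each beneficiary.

Vance: £21,000; Ruthie: £21,000; Nkechi: £21,000; Gabor: £21,000; Bertrand: £21,000

The entire £105,000 passes to the siblings and their issue.
That amount (£105,000) is divided into 5 shares of £21,000: Vance, Ruthie, Nkechi, and Bertrand each take £21,000; Rosa's £21,000 share passes to Rosa's issue.
Rosa's share (£21,000) passes entirely to Gabor.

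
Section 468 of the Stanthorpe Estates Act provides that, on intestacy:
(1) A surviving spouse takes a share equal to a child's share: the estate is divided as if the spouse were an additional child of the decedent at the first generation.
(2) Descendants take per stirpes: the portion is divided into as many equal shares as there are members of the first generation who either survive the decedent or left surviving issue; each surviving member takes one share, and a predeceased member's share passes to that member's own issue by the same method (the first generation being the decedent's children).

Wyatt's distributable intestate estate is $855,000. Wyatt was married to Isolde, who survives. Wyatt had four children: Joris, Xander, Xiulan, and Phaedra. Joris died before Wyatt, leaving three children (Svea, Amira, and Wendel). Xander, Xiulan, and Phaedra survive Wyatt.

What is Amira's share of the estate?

Amira receives $57,000.

The spouse counts as an additional share at the children's level, so there are 5 primary shares of $171,000. Isolde takes one such share ($171,000).
The children's combined portion ($684,000) is divided into 4 shares of $171,000: Xander, Xiulan, and Phaedra each take $171,000; Joris's $171,000 share passes to Joris's issue.
Joris's share ($171,000) is divided into 3 shares of $57,000: Svea, Amira, and Wendel each take $57,000.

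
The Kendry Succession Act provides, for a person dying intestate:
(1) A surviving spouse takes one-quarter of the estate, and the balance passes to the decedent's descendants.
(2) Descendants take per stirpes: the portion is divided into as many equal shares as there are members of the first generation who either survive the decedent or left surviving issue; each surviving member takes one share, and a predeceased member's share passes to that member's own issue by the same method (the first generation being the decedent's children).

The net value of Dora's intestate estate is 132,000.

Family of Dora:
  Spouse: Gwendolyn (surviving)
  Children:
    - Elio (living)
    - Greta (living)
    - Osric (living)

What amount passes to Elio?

Elio receives 33,000.

Gwendolyn takes one-quarter of 132,000 = 33,000. The remaining 99,000 passes to the descendants.
The descendants' portion (99,000) is divided into 3 shares of 33,000: Elio, Greta, and Osric each take 33,000.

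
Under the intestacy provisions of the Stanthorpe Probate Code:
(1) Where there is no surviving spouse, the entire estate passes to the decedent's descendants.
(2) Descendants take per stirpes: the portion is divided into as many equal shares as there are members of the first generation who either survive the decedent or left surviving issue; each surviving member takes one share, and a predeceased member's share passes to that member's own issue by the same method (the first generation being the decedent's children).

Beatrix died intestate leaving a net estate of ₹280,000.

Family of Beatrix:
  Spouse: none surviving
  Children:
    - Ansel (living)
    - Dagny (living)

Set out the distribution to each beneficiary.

The entire ₹280,000 passes to the descendants.
That amount (₹280,000) is divided into 2 shares of ₹140,000: Ansel and Dagny each take ₹140,000.

Ansel: ₹140,000; Dagny: ₹140,000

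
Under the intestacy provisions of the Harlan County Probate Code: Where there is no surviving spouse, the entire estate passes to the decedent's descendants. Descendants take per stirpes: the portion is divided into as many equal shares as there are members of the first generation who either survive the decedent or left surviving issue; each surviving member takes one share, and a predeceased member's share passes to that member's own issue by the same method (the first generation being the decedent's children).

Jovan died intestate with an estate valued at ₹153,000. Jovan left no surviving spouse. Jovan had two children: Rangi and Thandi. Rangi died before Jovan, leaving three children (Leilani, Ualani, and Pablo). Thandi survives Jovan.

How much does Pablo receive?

Pablo receives ₹25,500.

The entire ₹153,000 passes to the descendants.
That amount (₹153,000) is divided into 2 shares of ₹76,500: Thandi takes ₹76,500; Rangi's ₹76,500 share passes to Rangi's issue.
Rangi's share (₹76,500) is divided into 3 shares of ₹25,500: Leilani, Ualani, and Pablo each take ₹25,500.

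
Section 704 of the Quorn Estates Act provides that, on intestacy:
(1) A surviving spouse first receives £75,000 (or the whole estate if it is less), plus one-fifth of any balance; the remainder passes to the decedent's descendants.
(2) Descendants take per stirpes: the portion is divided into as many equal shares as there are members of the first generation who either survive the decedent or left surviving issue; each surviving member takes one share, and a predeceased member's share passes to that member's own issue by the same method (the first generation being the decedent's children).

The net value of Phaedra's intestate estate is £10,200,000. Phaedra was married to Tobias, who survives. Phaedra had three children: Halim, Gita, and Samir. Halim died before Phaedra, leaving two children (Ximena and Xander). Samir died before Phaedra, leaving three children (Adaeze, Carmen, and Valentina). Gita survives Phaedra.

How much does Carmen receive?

Carmen receives £900,000.

Tobias first takes £75,000, leaving a balance of £10,125,000. Tobias then takes one-fifth of the balance (£2,025,000), for a total of £2,100,000. The remaining £8,100,000 passes to the descendants.
The descendants' portion (£8,100,000) is divided into 3 shares of £2,700,000: Gita takes £2,700,000; Halim's £2,700,000 share passes to Halim's issue; Samir's £2,700,000 share passes to Samir's issue.
Halim's share (£2,700,000) is divided into 2 shares of £1,350,000: Ximena and Xander each take £1,350,000.
Samir's share (£2,700,000) is divided into 3 shares of £900,000: Adaeze, Carmen, and Valentina each take £900,000.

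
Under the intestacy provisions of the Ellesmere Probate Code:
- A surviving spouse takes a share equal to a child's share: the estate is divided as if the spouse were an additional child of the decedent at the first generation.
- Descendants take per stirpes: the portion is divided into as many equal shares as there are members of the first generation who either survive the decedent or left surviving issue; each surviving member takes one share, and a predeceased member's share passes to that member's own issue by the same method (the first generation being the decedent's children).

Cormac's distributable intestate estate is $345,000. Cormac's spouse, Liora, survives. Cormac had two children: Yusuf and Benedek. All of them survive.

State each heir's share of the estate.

The spouse counts as an additional share at the children's level, so there are 3 primary shares of $115,000. Liora takes one such share ($115,000).
The children's combined portion ($230,000) is divided into 2 shares of $115,000: Yusuf and Benedek each take $115,000.

Liora: $115,000; Yusuf: $115,000; Benedek: $115,000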